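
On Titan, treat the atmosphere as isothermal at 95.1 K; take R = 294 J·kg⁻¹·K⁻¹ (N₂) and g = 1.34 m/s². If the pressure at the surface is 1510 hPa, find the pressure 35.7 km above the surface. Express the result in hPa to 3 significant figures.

P ≈ 273 hPa

Scale height: H = RT/g = 294 × 95.1 / 1.34 = 20865 m.
Barometric formula: P = P₀ exp(−z/H).
z/H = 35700/20865 = 1.7110; exp(−1.7110) = 0.18069.
P = 1510 × 0.18069 = 272.84 hPa.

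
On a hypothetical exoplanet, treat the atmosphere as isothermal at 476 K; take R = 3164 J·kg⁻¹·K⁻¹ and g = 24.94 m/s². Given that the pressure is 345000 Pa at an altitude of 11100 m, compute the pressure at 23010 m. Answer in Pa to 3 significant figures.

P ≈ 283000 Pa

Scale height: H = RT/g = 3164 × 476 / 24.94 = 60387 m.
Between two levels, P₂ = P₁ exp(−Δz/H) with Δz = z₂ − z₁.
Δz = 23010 − 11100 = 11910 m; Δz/H = 11910/60387 = 0.19723.
P₂ = 345000 × exp(−0.19723) = 345000 × 0.82100 = 283240 Pa.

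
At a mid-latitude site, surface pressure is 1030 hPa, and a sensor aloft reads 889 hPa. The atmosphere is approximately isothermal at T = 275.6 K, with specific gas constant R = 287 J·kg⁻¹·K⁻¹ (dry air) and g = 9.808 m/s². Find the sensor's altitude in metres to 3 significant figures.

z ≈ 1190 m

Scale height: H = RT/g = 287 × 275.6 / 9.808 = 8064.6 m.
Invert the barometric formula: z = H ln(P₀/P).
P₀/P = 1030/889 = 1.1586; ln(1.1586) = 0.14721.
z = 8064.6 × 0.14721 = 1187.2 m.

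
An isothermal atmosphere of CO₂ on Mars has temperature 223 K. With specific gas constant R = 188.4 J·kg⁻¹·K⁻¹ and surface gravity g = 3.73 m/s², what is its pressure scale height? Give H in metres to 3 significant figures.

H ≈ 11300 m

The scale height of an isothermal atmosphere is H = RT/g.
H = 188.4 × 223 / 3.73 = 42013/3.73 = 11264 m.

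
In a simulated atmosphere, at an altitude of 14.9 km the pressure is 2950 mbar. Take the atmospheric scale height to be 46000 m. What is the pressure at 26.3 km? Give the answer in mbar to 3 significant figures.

Between two levels, P₂ = P₁ exp(−Δz/H) with Δz = z₂ − z₁.
Δz = 26300 − 14900 = 11400 m; Δz/H = 11400/46000 = 0.24783.
P₂ = 2950 × exp(−0.24783) = 2950 × 0.78049 = 2302.4 mbar.

P ≈ 2300 mbar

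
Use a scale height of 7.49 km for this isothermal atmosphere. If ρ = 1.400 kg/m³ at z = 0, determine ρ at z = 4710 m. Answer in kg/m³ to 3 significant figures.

ρ ≈ 0.746 kg/m³

In an isothermal atmosphere, density decays like pressure: ρ = ρ₀ exp(−z/H).
z/H = 4710.0/7490.0 = 0.62884; exp(−0.62884) = 0.53321.
ρ = 1.400 × 0.53321 = 0.74649 kg/m³.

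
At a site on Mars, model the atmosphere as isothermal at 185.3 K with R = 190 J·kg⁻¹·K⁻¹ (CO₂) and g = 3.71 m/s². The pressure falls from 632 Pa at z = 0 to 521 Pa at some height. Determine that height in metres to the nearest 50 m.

z ≈ 1850 m

Scale height: H = RT/g = 190 × 185.3 / 3.71 = 9489.8 m.
Invert the barometric formula: z = H ln(P₀/P).
P₀/P = 632/521 = 1.2131; ln(1.2131) = 0.19318.
z = 9489.8 × 0.19318 = 1833.2 m.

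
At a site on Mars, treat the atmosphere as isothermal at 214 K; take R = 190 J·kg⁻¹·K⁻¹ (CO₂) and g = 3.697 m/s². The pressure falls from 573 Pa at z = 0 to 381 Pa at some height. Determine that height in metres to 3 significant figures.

z ≈ 4490 m

Scale height: H = RT/g = 190 × 214 / 3.697 = 10998 m.
Invert the barometric formula: z = H ln(P₀/P).
P₀/P = 573/381 = 1.5039; ln(1.5039) = 0.40806.
z = 10998 × 0.40806 = 4487.8 m.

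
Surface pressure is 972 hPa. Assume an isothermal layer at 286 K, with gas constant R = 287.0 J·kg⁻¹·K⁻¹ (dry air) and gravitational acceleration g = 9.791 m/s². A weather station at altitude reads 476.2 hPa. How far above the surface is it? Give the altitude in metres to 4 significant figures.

z ≈ 5982 m

Scale height: H = RT/g = 287.0 × 286 / 9.791 = 8383.4 m.
Invert the barometric formula: z = H ln(P₀/P).
P₀/P = 972/476.2 = 2.0412; ln(2.0412) = 0.71354.
z = 8383.4 × 0.71354 = 5981.9 m.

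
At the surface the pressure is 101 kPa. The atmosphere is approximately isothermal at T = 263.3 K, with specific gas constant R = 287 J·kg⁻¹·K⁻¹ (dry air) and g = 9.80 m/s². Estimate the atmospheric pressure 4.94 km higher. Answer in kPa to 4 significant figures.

Scale height: H = RT/g = 287 × 263.3 / 9.80 = 7710.9 m.
Barometric formula: P = P₀ exp(−z/H).
z/H = 4940.0/7710.9 = 0.64065; exp(−0.64065) = 0.52695.
P = 101 × 0.52695 = 53.222 kPa.

P ≈ 53.22 kPa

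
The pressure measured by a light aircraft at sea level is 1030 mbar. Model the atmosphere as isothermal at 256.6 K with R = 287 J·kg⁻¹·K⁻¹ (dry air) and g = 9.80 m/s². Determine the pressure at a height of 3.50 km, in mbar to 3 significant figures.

Scale height: H = RT/g = 287 × 256.6 / 9.80 = 7514.7 m.
Barometric formula: P = P₀ exp(−z/H).
z/H = 3500.0/7514.7 = 0.46575; exp(−0.46575) = 0.62766.
P = 1030 × 0.62766 = 646.49 mbar.

P ≈ 646 mbar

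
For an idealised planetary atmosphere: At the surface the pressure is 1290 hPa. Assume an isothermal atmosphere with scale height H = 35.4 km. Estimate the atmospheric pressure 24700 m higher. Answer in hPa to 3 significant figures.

Barometric formula: P = P₀ exp(−z/H).
z/H = 24700/35400 = 0.69774; exp(−0.69774) = 0.49771.
P = 1290 × 0.49771 = 642.05 hPa.

P ≈ 642 hPa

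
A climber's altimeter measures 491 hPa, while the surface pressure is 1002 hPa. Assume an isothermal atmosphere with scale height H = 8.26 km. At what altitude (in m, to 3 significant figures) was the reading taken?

z ≈ 5890 m

Invert the barometric formula: z = H ln(P₀/P).
P₀/P = 1002/491 = 2.0407; ln(2.0407) = 0.71329.
z = 8260.0 × 0.71329 = 5891.8 m.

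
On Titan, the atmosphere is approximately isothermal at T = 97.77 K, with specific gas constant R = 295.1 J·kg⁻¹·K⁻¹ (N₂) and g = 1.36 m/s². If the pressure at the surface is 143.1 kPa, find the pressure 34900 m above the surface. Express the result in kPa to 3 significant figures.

P ≈ 27.6 kPa

Scale height: H = RT/g = 295.1 × 97.77 / 1.36 = 21215 m.
Barometric formula: P = P₀ exp(−z/H).
z/H = 34900/21215 = 1.6451; exp(−1.6451) = 0.19299.
P = 143.1 × 0.19299 = 27.617 kPa.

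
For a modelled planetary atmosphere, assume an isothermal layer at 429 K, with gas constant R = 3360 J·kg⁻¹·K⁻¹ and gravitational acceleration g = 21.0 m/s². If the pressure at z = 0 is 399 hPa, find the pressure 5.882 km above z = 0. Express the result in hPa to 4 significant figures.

P ≈ 366.2 hPa

Scale height: H = RT/g = 3360 × 429 / 21.0 = 68640 m.
Barometric formula: P = P₀ exp(−z/H).
z/H = 5882.0/68640 = 0.085693; exp(−0.085693) = 0.91788.
P = 399 × 0.91788 = 366.23 hPa.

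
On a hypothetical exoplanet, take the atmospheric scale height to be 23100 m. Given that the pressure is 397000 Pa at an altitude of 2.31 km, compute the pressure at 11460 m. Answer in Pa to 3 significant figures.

P ≈ 267000 Pa

Between two levels, P₂ = P₁ exp(−Δz/H) with Δz = z₂ − z₁.
Δz = 11460 − 2310.0 = 9150.0 m; Δz/H = 9150.0/23100 = 0.39610.
P₂ = 397000 × exp(−0.39610) = 397000 × 0.67294 = 267160 Pa.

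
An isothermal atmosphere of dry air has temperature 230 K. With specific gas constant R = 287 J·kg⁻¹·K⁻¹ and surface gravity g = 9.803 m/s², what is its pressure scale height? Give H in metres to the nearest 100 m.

The scale height of an isothermal atmosphere is H = RT/g.
H = 287 × 230 / 9.803 = 66010/9.803 = 6733.7 m.

H ≈ 6700 m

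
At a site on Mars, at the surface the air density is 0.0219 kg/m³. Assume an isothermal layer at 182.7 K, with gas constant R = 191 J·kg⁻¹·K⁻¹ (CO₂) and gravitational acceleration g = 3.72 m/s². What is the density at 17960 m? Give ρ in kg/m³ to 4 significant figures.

Scale height: H = RT/g = 191 × 182.7 / 3.72 = 9380.6 m.
In an isothermal atmosphere, density decays like pressure: ρ = ρ₀ exp(−z/H).
z/H = 17960/9380.6 = 1.9146; exp(−1.9146) = 0.14740.
ρ = 0.0219 × 0.14740 = 0.0032281 kg/m³.

ρ ≈ 0.003228 kg/m³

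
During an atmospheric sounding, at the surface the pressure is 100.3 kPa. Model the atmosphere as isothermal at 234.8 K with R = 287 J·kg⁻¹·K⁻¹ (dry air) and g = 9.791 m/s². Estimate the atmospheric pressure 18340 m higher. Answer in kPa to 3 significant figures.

Scale height: H = RT/g = 287 × 234.8 / 9.791 = 6882.6 m.
Barometric formula: P = P₀ exp(−z/H).
z/H = 18340/6882.6 = 2.6647; exp(−2.6647) = 0.069620.
P = 100.3 × 0.069620 = 6.9829 kPa.

P ≈ 6.98 kPa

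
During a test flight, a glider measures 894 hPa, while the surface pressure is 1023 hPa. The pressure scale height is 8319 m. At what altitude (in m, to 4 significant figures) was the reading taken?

Invert the barometric formula: z = H ln(P₀/P).
P₀/P = 1023/894 = 1.1443; ln(1.1443) = 0.13479.
z = 8319.0 × 0.13479 = 1121.3 m.

z ≈ 1121 m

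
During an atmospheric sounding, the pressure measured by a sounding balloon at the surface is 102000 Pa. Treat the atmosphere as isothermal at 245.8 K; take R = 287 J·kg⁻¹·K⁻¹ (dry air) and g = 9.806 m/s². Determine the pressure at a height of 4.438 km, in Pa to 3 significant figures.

P ≈ 55000 Pa

Scale height: H = RT/g = 287 × 245.8 / 9.806 = 7194.0 m.
Barometric formula: P = P₀ exp(−z/H).
z/H = 4438.0/7194.0 = 0.61690; exp(−0.61690) = 0.53961.
P = 102000 × 0.53961 = 55040 Pa.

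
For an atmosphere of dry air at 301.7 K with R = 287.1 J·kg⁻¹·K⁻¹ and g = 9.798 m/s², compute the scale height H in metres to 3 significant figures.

The scale height of an isothermal atmosphere is H = RT/g.
H = 287.1 × 301.7 / 9.798 = 86618/9.798 = 8840.4 m.

H ≈ 8840 m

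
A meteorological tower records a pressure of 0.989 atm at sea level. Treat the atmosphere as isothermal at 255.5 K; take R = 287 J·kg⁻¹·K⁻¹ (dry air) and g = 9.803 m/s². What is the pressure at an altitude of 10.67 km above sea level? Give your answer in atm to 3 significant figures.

P ≈ 0.238 atm

Scale height: H = RT/g = 287 × 255.5 / 9.803 = 7480.2 m.
Barometric formula: P = P₀ exp(−z/H).
z/H = 10670/7480.2 = 1.4264; exp(−1.4264) = 0.24017.
P = 0.989 × 0.24017 = 0.23753 atm.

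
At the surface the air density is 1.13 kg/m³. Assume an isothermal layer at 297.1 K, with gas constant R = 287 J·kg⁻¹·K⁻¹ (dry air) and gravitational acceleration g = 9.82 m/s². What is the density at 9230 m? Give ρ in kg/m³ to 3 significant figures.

ρ ≈ 0.390 kg/m³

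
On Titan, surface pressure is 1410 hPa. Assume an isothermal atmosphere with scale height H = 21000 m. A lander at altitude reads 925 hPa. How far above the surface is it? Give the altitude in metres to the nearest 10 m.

Invert the barometric formula: z = H ln(P₀/P).
P₀/P = 1410/925 = 1.5243; ln(1.5243) = 0.42154.
z = 21000 × 0.42154 = 8852.3 m.

z ≈ 8850 m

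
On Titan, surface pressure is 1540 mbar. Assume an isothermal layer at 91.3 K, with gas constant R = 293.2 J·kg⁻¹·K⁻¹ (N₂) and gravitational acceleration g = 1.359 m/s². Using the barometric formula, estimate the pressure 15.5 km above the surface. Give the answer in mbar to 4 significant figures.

P ≈ 701.1 mbar

Scale height: H = RT/g = 293.2 × 91.3 / 1.359 = 19698 m.
Barometric formula: P = P₀ exp(−z/H).
z/H = 15500/19698 = 0.78688; exp(−0.78688) = 0.45526.
P = 1540 × 0.45526 = 701.10 mbar.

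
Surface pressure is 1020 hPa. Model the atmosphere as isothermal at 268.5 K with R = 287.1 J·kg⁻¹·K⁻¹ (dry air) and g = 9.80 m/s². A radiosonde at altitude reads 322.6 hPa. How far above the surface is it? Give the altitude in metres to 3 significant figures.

Scale height: H = RT/g = 287.1 × 268.5 / 9.80 = 7866.0 m.
Invert the barometric formula: z = H ln(P₀/P).
P₀/P = 1020/322.6 = 3.1618; ln(3.1618) = 1.1511.
z = 7866.0 × 1.1511 = 9054.6 m.

z ≈ 9050 m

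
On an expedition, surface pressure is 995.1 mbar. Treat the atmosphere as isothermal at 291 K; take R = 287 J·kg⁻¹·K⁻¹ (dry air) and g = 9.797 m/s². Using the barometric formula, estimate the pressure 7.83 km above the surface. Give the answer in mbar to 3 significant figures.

P ≈ 397 mbar

Scale height: H = RT/g = 287 × 291 / 9.797 = 8524.8 m.
Barometric formula: P = P₀ exp(−z/H).
z/H = 7830.0/8524.8 = 0.91850; exp(−0.91850) = 0.39912.
P = 995.1 × 0.39912 = 397.16 mbar.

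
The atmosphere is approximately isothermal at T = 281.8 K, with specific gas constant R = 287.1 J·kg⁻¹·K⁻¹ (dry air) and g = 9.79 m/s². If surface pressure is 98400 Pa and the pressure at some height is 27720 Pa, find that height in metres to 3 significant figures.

Scale height: H = RT/g = 287.1 × 281.8 / 9.79 = 8264.0 m.
Invert the barometric formula: z = H ln(P₀/P).
P₀/P = 98400/27720 = 3.5498; ln(3.5498) = 1.2669.
z = 8264.0 × 1.2669 = 10470 m.

z ≈ 10500 m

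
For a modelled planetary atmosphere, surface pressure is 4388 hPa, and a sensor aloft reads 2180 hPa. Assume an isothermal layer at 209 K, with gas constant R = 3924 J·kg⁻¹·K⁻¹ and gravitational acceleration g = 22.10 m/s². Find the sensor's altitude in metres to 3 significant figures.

z ≈ 26000 m

Scale height: H = RT/g = 3924 × 209 / 22.10 = 37109 m.
Invert the barometric formula: z = H ln(P₀/P).
P₀/P = 4388/2180 = 2.0128; ln(2.0128) = 0.69953.
z = 37109 × 0.69953 = 25959 m.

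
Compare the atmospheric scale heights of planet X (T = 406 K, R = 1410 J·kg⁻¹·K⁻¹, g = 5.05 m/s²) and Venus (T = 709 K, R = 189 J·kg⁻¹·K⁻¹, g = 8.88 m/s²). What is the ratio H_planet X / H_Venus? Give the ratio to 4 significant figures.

H = RT/g for each body.
H_planet X = 1410 × 406 / 5.05 = 113360 m.
H_Venus = 189 × 709 / 8.88 = 15090 m.
H_planet X/H_Venus = 113360/15090 = 7.5123.

H_planet X/H_Venus ≈ 7.512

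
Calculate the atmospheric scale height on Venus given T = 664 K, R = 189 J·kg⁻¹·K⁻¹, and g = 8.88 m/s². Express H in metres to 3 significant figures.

H ≈ 14100 m

The scale height of an isothermal atmosphere is H = RT/g.
H = 189 × 664 / 8.88 = 125500/8.88 = 14133 m.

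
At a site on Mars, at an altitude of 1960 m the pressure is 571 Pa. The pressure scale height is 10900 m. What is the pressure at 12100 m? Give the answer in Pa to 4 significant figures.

Between two levels, P₂ = P₁ exp(−Δz/H) with Δz = z₂ − z₁.
Δz = 12100 − 1960.0 = 10140 m; Δz/H = 10140/10900 = 0.93028.
P₂ = 571 × exp(−0.93028) = 571 × 0.39444 = 225.23 Pa.

P ≈ 225.2 Pa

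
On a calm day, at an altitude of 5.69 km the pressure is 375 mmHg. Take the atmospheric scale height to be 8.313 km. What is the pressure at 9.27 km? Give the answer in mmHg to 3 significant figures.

Between two levels, P₂ = P₁ exp(−Δz/H) with Δz = z₂ − z₁.
Δz = 9270.0 − 5690.0 = 3580.0 m; Δz/H = 3580.0/8313.0 = 0.43065.
P₂ = 375 × exp(−0.43065) = 375 × 0.65009 = 243.78 mmHg.

P ≈ 244 mmHg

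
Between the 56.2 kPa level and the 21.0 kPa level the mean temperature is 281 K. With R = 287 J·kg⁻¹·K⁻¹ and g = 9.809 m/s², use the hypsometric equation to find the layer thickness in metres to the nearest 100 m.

Hypsometric equation: Δz = (R T̄/g) ln(P₁/P₂).
R T̄/g = 287 × 281 / 9.809 = 8221.7 m.
ln(56.2/21.0) = ln(2.6762) = 0.98440.
Δz = 8221.7 × 0.98440 = 8093.4 m.

Δz ≈ 8100 m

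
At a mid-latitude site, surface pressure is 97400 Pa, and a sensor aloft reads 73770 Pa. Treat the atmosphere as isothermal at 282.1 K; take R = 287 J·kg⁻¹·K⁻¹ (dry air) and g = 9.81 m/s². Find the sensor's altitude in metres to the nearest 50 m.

Scale height: H = RT/g = 287 × 282.1 / 9.81 = 8253.1 m.
Invert the barometric formula: z = H ln(P₀/P).
P₀/P = 97400/73770 = 1.3203; ln(1.3203) = 0.27786.
z = 8253.1 × 0.27786 = 2293.2 m.

z ≈ 2300 m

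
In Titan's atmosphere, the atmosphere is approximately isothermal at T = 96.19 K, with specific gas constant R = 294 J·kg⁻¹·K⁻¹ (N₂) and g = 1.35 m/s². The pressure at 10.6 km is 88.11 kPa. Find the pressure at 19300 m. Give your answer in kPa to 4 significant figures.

Scale height: H = RT/g = 294 × 96.19 / 1.35 = 20948 m.
Between two levels, P₂ = P₁ exp(−Δz/H) with Δz = z₂ − z₁.
Δz = 19300 − 10600 = 8700.0 m; Δz/H = 8700.0/20948 = 0.41531.
P₂ = 88.11 × exp(−0.41531) = 88.11 × 0.66014 = 58.165 kPa.

P ≈ 58.16 kPa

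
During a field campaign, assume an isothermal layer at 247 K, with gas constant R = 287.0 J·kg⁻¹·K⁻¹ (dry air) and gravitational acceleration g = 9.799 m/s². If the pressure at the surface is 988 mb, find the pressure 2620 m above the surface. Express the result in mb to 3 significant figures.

Scale height: H = RT/g = 287.0 × 247 / 9.799 = 7234.3 m.
Barometric formula: P = P₀ exp(−z/H).
z/H = 2620.0/7234.3 = 0.36216; exp(−0.36216) = 0.69617.
P = 988 × 0.69617 = 687.82 mb.

P ≈ 688 mb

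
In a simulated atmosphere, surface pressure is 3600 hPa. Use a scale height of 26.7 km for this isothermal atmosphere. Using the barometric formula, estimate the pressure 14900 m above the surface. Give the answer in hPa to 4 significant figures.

Barometric formula: P = P₀ exp(−z/H).
z/H = 14900/26700 = 0.55805; exp(−0.55805) = 0.57232.
P = 3600 × 0.57232 = 2060.4 hPa.

P ≈ 2060 hPa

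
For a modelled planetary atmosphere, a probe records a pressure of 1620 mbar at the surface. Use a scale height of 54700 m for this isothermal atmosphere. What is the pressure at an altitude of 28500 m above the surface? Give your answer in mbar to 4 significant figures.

P ≈ 962.1 mbar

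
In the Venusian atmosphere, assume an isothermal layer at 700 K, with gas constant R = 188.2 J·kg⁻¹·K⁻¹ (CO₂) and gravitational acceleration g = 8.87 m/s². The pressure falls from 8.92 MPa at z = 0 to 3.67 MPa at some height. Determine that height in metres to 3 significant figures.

Scale height: H = RT/g = 188.2 × 700 / 8.87 = 14852 m.
Invert the barometric formula: z = H ln(P₀/P).
P₀/P = 8.92/3.67 = 2.4305; ln(2.4305) = 0.88810.
z = 14852 × 0.88810 = 13190 m.

z ≈ 13200 m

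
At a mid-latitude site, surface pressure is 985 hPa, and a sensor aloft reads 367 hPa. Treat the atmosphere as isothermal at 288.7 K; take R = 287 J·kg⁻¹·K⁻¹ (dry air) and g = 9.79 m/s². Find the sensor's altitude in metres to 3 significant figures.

z ≈ 8360 m

Scale height: H = RT/g = 287 × 288.7 / 9.79 = 8463.4 m.
Invert the barometric formula: z = H ln(P₀/P).
P₀/P = 985/367 = 2.6839; ln(2.6839) = 0.98727.
z = 8463.4 × 0.98727 = 8355.7 m.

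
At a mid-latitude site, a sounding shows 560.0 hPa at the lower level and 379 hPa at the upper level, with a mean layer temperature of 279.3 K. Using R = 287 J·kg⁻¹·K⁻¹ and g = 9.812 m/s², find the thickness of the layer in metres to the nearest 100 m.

Δz ≈ 3200 m

Hypsometric equation: Δz = (R T̄/g) ln(P₁/P₂).
R T̄/g = 287 × 279.3 / 9.812 = 8169.5 m.
ln(560.0/379) = ln(1.4776) = 0.39042.
Δz = 8169.5 × 0.39042 = 3189.5 m.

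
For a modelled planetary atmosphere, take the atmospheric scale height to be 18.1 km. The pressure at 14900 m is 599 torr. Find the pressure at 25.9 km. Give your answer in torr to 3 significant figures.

Between two levels, P₂ = P₁ exp(−Δz/H) with Δz = z₂ − z₁.
Δz = 25900 − 14900 = 11000 m; Δz/H = 11000/18100 = 0.60773.
P₂ = 599 × exp(−0.60773) = 599 × 0.54459 = 326.21 torr.

P ≈ 326 torr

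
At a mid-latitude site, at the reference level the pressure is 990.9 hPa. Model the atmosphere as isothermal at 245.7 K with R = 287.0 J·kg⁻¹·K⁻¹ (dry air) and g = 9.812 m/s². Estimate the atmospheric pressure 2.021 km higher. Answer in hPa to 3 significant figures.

P ≈ 748 hPa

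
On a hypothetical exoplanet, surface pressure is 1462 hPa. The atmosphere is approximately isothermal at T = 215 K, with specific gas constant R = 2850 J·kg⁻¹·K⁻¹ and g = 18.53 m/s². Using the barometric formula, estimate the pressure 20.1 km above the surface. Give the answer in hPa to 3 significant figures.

Scale height: H = RT/g = 2850 × 215 / 18.53 = 33068 m.
Barometric formula: P = P₀ exp(−z/H).
z/H = 20100/33068 = 0.60784; exp(−0.60784) = 0.54453.
P = 1462 × 0.54453 = 796.10 hPa.

P ≈ 796 hPa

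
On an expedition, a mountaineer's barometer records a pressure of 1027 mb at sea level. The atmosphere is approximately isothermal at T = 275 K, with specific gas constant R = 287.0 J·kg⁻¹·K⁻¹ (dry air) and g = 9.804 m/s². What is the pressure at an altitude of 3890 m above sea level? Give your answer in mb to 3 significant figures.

P ≈ 633 mb

Scale height: H = RT/g = 287.0 × 275 / 9.804 = 8050.3 m.
Barometric formula: P = P₀ exp(−z/H).
z/H = 3890.0/8050.3 = 0.48321; exp(−0.48321) = 0.61680.
P = 1027 × 0.61680 = 633.45 mb.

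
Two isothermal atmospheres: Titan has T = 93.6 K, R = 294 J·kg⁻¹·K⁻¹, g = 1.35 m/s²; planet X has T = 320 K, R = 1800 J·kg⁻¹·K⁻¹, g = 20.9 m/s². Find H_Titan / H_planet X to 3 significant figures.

H = RT/g for each body.
H_Titan = 294 × 93.6 / 1.35 = 20384 m.
H_planet X = 1800 × 320 / 20.9 = 27560 m.
H_Titan/H_planet X = 20384/27560 = 0.73962.

H_Titan/H_planet X ≈ 0.740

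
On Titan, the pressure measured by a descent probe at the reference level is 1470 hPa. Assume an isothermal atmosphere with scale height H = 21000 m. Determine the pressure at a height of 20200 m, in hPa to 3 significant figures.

P ≈ 562 hPa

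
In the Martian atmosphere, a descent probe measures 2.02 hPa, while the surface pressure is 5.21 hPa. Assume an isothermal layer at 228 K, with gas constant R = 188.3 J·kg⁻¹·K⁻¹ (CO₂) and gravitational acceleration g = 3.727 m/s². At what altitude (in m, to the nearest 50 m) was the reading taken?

z ≈ 10900 m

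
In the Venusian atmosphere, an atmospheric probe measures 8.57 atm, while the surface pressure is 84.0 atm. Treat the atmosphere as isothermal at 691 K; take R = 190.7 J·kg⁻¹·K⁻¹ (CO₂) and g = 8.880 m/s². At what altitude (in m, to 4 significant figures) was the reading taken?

z ≈ 33870 m

Scale height: H = RT/g = 190.7 × 691 / 8.880 = 14839 m.
Invert the barometric formula: z = H ln(P₀/P).
P₀/P = 84.0/8.57 = 9.8016; ln(9.8016) = 2.2825.
z = 14839 × 2.2825 = 33870 m.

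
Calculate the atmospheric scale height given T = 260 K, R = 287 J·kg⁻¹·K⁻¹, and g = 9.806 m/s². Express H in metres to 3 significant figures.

H ≈ 7610 m

The scale height of an isothermal atmosphere is H = RT/g.
H = 287 × 260 / 9.806 = 74620/9.806 = 7609.6 m.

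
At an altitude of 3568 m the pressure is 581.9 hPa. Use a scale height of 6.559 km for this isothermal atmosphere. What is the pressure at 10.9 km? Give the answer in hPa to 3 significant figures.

P ≈ 190 hPa

Between two levels, P₂ = P₁ exp(−Δz/H) with Δz = z₂ − z₁.
Δz = 10900 − 3568.0 = 7332.0 m; Δz/H = 7332.0/6559.0 = 1.1179.
P₂ = 581.9 × exp(−1.1179) = 581.9 × 0.32697 = 190.26 hPa.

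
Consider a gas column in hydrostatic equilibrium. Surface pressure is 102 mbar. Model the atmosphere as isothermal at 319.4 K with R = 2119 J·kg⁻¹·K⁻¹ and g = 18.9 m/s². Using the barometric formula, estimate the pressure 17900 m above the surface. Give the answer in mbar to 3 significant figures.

P ≈ 61.9 mbar

Scale height: H = RT/g = 2119 × 319.4 / 18.9 = 35810 m.
Barometric formula: P = P₀ exp(−z/H).
z/H = 17900/35810 = 0.49986; exp(−0.49986) = 0.60662.
P = 102 × 0.60662 = 61.875 mbar.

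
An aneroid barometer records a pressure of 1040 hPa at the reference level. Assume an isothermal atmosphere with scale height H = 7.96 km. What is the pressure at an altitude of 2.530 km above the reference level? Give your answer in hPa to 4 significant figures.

P ≈ 756.8 hPa

Barometric formula: P = P₀ exp(−z/H).
z/H = 2530.0/7960.0 = 0.31784; exp(−0.31784) = 0.72772.
P = 1040 × 0.72772 = 756.83 hPa.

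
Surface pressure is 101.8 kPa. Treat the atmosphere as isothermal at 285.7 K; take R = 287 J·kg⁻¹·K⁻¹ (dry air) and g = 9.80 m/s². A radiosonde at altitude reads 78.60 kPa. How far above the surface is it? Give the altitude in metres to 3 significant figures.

Scale height: H = RT/g = 287 × 285.7 / 9.80 = 8366.9 m.
Invert the barometric formula: z = H ln(P₀/P).
P₀/P = 101.8/78.60 = 1.2952; ln(1.2952) = 0.25867.
z = 8366.9 × 0.25867 = 2164.3 m.

z ≈ 2160 m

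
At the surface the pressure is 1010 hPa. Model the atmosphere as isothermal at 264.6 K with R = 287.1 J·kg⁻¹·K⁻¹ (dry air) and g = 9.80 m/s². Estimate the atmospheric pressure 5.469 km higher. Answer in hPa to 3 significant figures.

Scale height: H = RT/g = 287.1 × 264.6 / 9.80 = 7751.7 m.
Barometric formula: P = P₀ exp(−z/H).
z/H = 5469.0/7751.7 = 0.70552; exp(−0.70552) = 0.49385.
P = 1010 × 0.49385 = 498.79 hPa.

P ≈ 499 hPa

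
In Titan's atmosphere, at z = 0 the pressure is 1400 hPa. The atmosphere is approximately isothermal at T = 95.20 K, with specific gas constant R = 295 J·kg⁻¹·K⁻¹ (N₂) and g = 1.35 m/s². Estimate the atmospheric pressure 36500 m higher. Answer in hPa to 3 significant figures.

P ≈ 242 hPa

Scale height: H = RT/g = 295 × 95.20 / 1.35 = 20803 m.
Barometric formula: P = P₀ exp(−z/H).
z/H = 36500/20803 = 1.7546; exp(−1.7546) = 0.17298.
P = 1400 × 0.17298 = 242.17 hPa.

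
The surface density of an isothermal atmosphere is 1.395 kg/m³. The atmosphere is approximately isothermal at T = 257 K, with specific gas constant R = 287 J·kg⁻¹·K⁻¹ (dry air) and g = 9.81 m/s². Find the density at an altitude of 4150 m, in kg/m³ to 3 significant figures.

ρ ≈ 0.803 kg/m³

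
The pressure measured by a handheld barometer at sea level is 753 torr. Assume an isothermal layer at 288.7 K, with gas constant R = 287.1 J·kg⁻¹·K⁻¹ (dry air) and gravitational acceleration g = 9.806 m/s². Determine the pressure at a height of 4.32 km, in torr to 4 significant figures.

P ≈ 451.7 torr

Scale height: H = RT/g = 287.1 × 288.7 / 9.806 = 8452.6 m.
Barometric formula: P = P₀ exp(−z/H).
z/H = 4320.0/8452.6 = 0.51109; exp(−0.51109) = 0.59984.
P = 753 × 0.59984 = 451.68 torr.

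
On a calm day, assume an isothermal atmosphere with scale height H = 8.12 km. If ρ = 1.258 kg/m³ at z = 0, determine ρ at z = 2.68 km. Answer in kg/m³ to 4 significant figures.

In an isothermal atmosphere, density decays like pressure: ρ = ρ₀ exp(−z/H).
z/H = 2680.0/8120.0 = 0.33005; exp(−0.33005) = 0.71889.
ρ = 1.258 × 0.71889 = 0.90436 kg/m³.

ρ ≈ 0.9044 kg/m³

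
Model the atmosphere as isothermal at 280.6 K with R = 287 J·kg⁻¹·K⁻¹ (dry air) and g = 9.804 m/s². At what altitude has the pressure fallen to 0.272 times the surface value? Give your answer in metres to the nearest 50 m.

z ≈ 10700 m

Scale height: H = RT/g = 287 × 280.6 / 9.804 = 8214.2 m.
Set P/P₀ = exp(−z/H) = 0.272, so z = −H ln(0.272).
−ln(0.272) = 1.3020; z = 8214.2 × 1.3020 = 10695 m.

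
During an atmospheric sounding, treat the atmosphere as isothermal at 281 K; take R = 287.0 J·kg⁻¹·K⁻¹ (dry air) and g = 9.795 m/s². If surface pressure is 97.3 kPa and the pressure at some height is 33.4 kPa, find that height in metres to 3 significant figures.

z ≈ 8800 m

Scale height: H = RT/g = 287.0 × 281 / 9.795 = 8233.5 m.
Invert the barometric formula: z = H ln(P₀/P).
P₀/P = 97.3/33.4 = 2.9132; ln(2.9132) = 1.0693.
z = 8233.5 × 1.0693 = 8804.1 m.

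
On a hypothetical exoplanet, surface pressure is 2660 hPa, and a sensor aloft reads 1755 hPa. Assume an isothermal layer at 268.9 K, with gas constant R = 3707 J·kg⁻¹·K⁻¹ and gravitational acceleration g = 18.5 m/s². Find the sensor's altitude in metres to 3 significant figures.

z ≈ 22400 m

Scale height: H = RT/g = 3707 × 268.9 / 18.5 = 53882 m.
Invert the barometric formula: z = H ln(P₀/P).
P₀/P = 2660/1755 = 1.5157; ln(1.5157) = 0.41588.
z = 53882 × 0.41588 = 22408 m.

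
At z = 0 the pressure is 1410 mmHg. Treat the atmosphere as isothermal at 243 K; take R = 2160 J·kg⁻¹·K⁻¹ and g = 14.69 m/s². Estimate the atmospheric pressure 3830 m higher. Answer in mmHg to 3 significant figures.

Scale height: H = RT/g = 2160 × 243 / 14.69 = 35730 m.
Barometric formula: P = P₀ exp(−z/H).
z/H = 3830.0/35730 = 0.10719; exp(−0.10719) = 0.89835.
P = 1410 × 0.89835 = 1266.7 mmHg.

P ≈ 1270 mmHg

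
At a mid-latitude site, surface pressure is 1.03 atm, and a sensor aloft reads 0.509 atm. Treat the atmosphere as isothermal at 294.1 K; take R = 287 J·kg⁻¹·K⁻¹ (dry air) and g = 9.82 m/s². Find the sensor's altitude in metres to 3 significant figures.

Scale height: H = RT/g = 287 × 294.1 / 9.82 = 8595.4 m.
Invert the barometric formula: z = H ln(P₀/P).
P₀/P = 1.03/0.509 = 2.0236; ln(2.0236) = 0.70488.
z = 8595.4 × 0.70488 = 6058.7 m.

z ≈ 6060 m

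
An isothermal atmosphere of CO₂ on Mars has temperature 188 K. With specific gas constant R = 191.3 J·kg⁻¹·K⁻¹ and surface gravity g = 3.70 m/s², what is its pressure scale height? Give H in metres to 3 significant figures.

H ≈ 9720 m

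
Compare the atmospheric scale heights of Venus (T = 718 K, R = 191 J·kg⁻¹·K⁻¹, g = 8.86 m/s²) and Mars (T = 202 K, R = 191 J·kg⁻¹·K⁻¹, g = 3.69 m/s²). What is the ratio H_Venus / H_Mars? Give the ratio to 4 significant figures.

H_Venus/H_Mars ≈ 1.480

H = RT/g for each body.
H_Venus = 191 × 718 / 8.86 = 15478 m.
H_Mars = 191 × 202 / 3.69 = 10456 m.
H_Venus/H_Mars = 15478/10456 = 1.4803.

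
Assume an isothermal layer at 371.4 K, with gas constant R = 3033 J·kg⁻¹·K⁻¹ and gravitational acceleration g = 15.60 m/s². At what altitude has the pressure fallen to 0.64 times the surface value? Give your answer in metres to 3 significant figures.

Scale height: H = RT/g = 3033 × 371.4 / 15.60 = 72209 m.
Set P/P₀ = exp(−z/H) = 0.64, so z = −H ln(0.64).
−ln(0.64) = 0.44629; z = 72209 × 0.44629 = 32226 m.

z ≈ 32200 m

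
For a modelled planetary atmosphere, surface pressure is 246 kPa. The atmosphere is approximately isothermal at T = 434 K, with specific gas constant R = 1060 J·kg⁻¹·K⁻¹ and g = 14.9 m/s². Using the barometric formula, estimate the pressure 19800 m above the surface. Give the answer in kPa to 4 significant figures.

Scale height: H = RT/g = 1060 × 434 / 14.9 = 30875 m.
Barometric formula: P = P₀ exp(−z/H).
z/H = 19800/30875 = 0.64130; exp(−0.64130) = 0.52661.
P = 246 × 0.52661 = 129.55 kPa.

P ≈ 129.5 kPa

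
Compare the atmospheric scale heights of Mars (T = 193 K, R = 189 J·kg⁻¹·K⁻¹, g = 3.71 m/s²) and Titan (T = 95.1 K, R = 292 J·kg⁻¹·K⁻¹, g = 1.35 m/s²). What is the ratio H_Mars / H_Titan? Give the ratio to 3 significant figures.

H_Mars/H_Titan ≈ 0.478

H = RT/g for each body.
H_Mars = 189 × 193 / 3.71 = 9832.1 m.
H_Titan = 292 × 95.1 / 1.35 = 20570 m.
H_Mars/H_Titan = 9832.1/20570 = 0.47798.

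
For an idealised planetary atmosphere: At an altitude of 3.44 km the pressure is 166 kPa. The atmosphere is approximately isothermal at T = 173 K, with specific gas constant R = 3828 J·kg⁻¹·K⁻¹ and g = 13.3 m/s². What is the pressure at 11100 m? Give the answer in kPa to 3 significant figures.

Scale height: H = RT/g = 3828 × 173 / 13.3 = 49793 m.
Between two levels, P₂ = P₁ exp(−Δz/H) with Δz = z₂ − z₁.
Δz = 11100 − 3440.0 = 7660.0 m; Δz/H = 7660.0/49793 = 0.15384.
P₂ = 166 × exp(−0.15384) = 166 × 0.85741 = 142.33 kPa.

P ≈ 142 kPa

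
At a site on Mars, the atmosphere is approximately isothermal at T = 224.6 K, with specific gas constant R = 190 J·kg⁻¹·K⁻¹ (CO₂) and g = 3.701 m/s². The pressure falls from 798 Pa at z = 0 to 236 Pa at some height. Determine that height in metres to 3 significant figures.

Scale height: H = RT/g = 190 × 224.6 / 3.701 = 11530 m.
Invert the barometric formula: z = H ln(P₀/P).
P₀/P = 798/236 = 3.3814; ln(3.3814) = 1.2183.
z = 11530 × 1.2183 = 14047 m.

z ≈ 14000 m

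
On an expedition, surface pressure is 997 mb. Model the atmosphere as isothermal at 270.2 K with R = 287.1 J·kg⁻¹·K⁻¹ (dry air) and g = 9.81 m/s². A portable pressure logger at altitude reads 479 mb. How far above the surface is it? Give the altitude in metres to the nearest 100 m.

Scale height: H = RT/g = 287.1 × 270.2 / 9.81 = 7907.7 m.
Invert the barometric formula: z = H ln(P₀/P).
P₀/P = 997/479 = 2.0814; ln(2.0814) = 0.73304.
z = 7907.7 × 0.73304 = 5796.7 m.

z ≈ 5800 m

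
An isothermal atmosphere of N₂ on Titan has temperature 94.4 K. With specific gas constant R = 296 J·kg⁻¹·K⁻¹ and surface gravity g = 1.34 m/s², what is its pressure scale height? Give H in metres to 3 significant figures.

H ≈ 20900 m

The scale height of an isothermal atmosphere is H = RT/g.
H = 296 × 94.4 / 1.34 = 27942/1.34 = 20852 m.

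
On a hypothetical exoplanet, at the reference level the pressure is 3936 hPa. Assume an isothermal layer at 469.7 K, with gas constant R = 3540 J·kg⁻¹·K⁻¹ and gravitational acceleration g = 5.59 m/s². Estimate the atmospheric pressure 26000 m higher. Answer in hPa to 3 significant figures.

P ≈ 3610 hPa

Scale height: H = RT/g = 3540 × 469.7 / 5.59 = 297450 m.
Barometric formula: P = P₀ exp(−z/H).
z/H = 26000/297450 = 0.087410; exp(−0.087410) = 0.91630.
P = 3936 × 0.91630 = 3606.6 hPa.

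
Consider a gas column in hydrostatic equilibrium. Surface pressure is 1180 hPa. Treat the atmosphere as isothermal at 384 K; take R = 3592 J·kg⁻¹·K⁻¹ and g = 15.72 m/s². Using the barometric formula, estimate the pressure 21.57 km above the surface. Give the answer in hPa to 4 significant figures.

P ≈ 922.8 hPa

Scale height: H = RT/g = 3592 × 384 / 15.72 = 87744 m.
Barometric formula: P = P₀ exp(−z/H).
z/H = 21570/87744 = 0.24583; exp(−0.24583) = 0.78206.
P = 1180 × 0.78206 = 922.83 hPa.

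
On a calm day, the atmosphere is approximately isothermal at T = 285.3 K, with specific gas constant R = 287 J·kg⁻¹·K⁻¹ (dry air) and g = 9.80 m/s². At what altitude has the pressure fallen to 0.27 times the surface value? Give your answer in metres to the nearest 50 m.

z ≈ 10950 m

Scale height: H = RT/g = 287 × 285.3 / 9.80 = 8355.2 m.
Set P/P₀ = exp(−z/H) = 0.27, so z = −H ln(0.27).
−ln(0.27) = 1.3093; z = 8355.2 × 1.3093 = 10939 m.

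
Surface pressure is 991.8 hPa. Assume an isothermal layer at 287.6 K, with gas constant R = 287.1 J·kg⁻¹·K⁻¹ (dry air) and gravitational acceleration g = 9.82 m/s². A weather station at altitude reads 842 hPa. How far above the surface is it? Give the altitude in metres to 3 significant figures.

Scale height: H = RT/g = 287.1 × 287.6 / 9.82 = 8408.3 m.
Invert the barometric formula: z = H ln(P₀/P).
P₀/P = 991.8/842 = 1.1779; ln(1.1779) = 0.16373.
z = 8408.3 × 0.16373 = 1376.7 m.

z ≈ 1380 m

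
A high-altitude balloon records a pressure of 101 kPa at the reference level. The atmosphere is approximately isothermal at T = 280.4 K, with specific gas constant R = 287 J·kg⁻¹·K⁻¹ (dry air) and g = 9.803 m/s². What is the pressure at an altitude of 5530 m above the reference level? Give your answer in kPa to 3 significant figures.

P ≈ 51.5 kPa

Scale height: H = RT/g = 287 × 280.4 / 9.803 = 8209.2 m.
Barometric formula: P = P₀ exp(−z/H).
z/H = 5530.0/8209.2 = 0.67363; exp(−0.67363) = 0.50985.
P = 101 × 0.50985 = 51.495 kPa.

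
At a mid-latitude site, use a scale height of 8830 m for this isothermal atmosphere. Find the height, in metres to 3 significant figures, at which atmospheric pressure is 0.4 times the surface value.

Set P/P₀ = exp(−z/H) = 0.4, so z = −H ln(0.4).
−ln(0.4) = 0.91629; z = 8830.0 × 0.91629 = 8090.8 m.

z ≈ 8090 m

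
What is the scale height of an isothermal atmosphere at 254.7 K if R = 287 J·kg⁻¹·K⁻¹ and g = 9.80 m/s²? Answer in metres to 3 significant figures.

H ≈ 7460 m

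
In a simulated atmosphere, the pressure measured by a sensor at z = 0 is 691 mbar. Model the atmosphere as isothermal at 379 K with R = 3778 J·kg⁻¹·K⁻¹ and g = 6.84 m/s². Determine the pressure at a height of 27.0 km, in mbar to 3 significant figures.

Scale height: H = RT/g = 3778 × 379 / 6.84 = 209340 m.
Barometric formula: P = P₀ exp(−z/H).
z/H = 27000/209340 = 0.12898; exp(−0.12898) = 0.87899.
P = 691 × 0.87899 = 607.38 mbar.

P ≈ 607 mbar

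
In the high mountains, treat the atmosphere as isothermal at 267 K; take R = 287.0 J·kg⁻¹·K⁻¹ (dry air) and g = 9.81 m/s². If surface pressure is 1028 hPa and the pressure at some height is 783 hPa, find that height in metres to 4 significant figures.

z ≈ 2127 m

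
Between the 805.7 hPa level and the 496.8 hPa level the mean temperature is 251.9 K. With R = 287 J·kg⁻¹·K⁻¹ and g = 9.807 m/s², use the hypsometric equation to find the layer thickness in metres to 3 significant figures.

Δz ≈ 3560 m

Hypsometric equation: Δz = (R T̄/g) ln(P₁/P₂).
R T̄/g = 287 × 251.9 / 9.807 = 7371.8 m.
ln(805.7/496.8) = ln(1.6218) = 0.48354.
Δz = 7371.8 × 0.48354 = 3564.6 m.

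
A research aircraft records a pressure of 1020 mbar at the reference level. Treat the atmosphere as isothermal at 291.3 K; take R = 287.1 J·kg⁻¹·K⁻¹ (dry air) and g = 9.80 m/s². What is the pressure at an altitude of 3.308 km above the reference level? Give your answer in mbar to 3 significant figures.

Scale height: H = RT/g = 287.1 × 291.3 / 9.80 = 8533.9 m.
Barometric formula: P = P₀ exp(−z/H).
z/H = 3308.0/8533.9 = 0.38763; exp(−0.38763) = 0.67866.
P = 1020 × 0.67866 = 692.23 mbar.

P ≈ 692 mbar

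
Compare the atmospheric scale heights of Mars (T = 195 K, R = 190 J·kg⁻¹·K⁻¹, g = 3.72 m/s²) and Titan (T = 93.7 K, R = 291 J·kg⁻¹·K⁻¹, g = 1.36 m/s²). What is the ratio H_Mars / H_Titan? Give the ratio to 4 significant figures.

H_Mars/H_Titan ≈ 0.4968

H = RT/g for each body.
H_Mars = 190 × 195 / 3.72 = 9959.7 m.
H_Titan = 291 × 93.7 / 1.36 = 20049 m.
H_Mars/H_Titan = 9959.7/20049 = 0.49677.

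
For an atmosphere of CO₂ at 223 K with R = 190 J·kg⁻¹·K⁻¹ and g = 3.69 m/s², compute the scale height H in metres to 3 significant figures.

The scale height of an isothermal atmosphere is H = RT/g.
H = 190 × 223 / 3.69 = 42370/3.69 = 11482 m.

H ≈ 11500 m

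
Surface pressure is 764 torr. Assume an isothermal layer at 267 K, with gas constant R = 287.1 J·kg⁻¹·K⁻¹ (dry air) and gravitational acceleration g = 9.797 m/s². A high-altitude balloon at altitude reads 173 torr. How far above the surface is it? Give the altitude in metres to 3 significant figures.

Scale height: H = RT/g = 287.1 × 267 / 9.797 = 7824.4 m.
Invert the barometric formula: z = H ln(P₀/P).
P₀/P = 764/173 = 4.4162; ln(4.4162) = 1.4853.
z = 7824.4 × 1.4853 = 11622 m.

z ≈ 11600 m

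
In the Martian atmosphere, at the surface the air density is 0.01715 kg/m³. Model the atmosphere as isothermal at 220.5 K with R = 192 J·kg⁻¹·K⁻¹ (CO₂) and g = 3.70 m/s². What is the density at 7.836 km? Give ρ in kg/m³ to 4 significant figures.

ρ ≈ 0.008647 kg/m³

Scale height: H = RT/g = 192 × 220.5 / 3.70 = 11442 m.
In an isothermal atmosphere, density decays like pressure: ρ = ρ₀ exp(−z/H).
z/H = 7836.0/11442 = 0.68485; exp(−0.68485) = 0.50417.
ρ = 0.01715 × 0.50417 = 0.0086465 kg/m³.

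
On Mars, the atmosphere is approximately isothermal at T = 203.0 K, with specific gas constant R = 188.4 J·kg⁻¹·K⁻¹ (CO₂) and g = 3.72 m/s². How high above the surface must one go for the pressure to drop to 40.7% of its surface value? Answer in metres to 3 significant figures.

Scale height: H = RT/g = 188.4 × 203.0 / 3.72 = 10281 m.
Set P/P₀ = exp(−z/H) = 0.407, so z = −H ln(0.407).
−ln(0.407) = 0.89894; z = 10281 × 0.89894 = 9242.0 m.

z ≈ 9240 m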